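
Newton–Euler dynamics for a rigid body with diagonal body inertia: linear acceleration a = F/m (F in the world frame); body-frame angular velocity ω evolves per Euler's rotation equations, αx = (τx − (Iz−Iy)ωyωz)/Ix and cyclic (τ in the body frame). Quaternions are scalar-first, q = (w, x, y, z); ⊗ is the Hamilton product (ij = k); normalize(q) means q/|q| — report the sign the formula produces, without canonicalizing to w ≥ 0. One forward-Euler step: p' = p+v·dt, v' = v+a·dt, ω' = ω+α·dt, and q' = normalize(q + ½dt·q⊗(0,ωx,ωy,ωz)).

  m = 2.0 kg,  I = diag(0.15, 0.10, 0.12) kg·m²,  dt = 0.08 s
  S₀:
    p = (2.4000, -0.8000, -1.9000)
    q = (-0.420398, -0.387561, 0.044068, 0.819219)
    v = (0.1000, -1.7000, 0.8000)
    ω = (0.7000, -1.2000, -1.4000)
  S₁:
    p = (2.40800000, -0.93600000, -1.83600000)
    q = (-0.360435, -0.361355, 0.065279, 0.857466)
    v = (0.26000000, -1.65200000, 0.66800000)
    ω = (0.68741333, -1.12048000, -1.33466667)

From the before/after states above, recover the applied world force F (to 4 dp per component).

F = (4.0000, 1.2000, -3.3000)

Δv = v₁−v₀ = (0.16000000, 0.04800000, -0.13200000)
applied force F = (4.0000, 1.2000, -3.3000)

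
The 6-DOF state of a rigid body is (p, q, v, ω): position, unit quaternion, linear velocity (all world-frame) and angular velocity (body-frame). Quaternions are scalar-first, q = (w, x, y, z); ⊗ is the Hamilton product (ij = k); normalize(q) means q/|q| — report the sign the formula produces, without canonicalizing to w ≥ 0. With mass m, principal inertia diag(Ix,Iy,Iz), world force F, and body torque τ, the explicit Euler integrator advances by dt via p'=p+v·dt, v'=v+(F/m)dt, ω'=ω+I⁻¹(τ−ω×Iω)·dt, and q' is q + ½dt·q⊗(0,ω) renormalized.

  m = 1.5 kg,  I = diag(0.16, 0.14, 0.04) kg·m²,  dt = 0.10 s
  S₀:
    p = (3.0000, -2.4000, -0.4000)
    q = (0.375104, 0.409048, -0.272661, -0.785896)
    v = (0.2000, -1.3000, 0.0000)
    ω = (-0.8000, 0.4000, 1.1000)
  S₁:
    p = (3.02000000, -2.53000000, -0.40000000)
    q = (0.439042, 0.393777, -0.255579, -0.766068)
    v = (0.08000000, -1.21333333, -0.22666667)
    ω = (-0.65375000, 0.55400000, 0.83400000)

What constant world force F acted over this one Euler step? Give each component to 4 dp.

v₁ − v₀ = (-0.12000000, 0.08666667, -0.22666667)
m·(v₁−v₀)/dt = (-1.8000, 1.3000, -3.4000)

F = (-1.8000, 1.3000, -3.4000)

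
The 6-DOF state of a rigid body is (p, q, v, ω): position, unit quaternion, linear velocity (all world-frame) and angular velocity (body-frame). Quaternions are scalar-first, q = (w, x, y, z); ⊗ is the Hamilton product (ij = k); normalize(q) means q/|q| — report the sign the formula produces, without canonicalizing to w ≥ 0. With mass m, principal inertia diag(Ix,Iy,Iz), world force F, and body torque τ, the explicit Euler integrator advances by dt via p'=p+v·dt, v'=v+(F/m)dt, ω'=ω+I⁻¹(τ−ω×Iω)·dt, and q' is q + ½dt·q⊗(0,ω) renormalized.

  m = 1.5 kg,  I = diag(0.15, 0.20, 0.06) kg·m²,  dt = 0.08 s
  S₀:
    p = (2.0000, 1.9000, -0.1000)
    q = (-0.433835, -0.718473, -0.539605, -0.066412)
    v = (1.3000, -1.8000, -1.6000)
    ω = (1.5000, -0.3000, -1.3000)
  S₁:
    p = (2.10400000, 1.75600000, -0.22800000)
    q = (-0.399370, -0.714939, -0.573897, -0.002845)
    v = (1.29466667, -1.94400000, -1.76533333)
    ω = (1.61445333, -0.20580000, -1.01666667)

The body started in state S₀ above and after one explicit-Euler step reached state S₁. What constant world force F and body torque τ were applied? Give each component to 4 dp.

ω₁ − ω₀ = (0.11445333, 0.09420000, 0.28333333)
I·α + gyro = (0.1600, 0.0600, 0.1900)
velocity change Δv = (-0.00533333, -0.14400000, -0.16533333)
m·(v₁−v₀)/dt = (-0.1000, -2.7000, -3.1000)

F = (-0.1000, -2.7000, -3.1000)
τ = (0.1600, 0.0600, 0.1900)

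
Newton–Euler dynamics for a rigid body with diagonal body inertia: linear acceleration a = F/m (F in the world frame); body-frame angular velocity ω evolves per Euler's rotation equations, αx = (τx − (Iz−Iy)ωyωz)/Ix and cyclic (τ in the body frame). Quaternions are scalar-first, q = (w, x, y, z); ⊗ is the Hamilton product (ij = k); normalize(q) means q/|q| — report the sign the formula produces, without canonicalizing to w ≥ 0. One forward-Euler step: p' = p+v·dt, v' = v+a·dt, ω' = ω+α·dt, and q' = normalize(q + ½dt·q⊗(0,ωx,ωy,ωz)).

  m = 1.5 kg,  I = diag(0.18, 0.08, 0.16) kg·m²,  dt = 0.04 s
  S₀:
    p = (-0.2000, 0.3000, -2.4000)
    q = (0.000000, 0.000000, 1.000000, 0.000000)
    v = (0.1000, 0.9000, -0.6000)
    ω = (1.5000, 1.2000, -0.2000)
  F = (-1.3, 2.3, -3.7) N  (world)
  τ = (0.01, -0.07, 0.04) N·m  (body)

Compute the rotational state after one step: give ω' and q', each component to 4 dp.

ω' = (1.5065, 1.1680, -0.1450)
q' = (-0.0240, -0.0040, 0.9993, -0.0300)

precession coupling ω×(Iω) = (-0.0192, -0.0060, -0.1800)
angular accel α = (0.1622, -0.8000, 1.3750)
ω' = ω + α·dt = (1.5065, 1.1680, -0.1450)
2q̇ = q⊗(0,ω) = (-1.2000000, -0.2000000, 0.0000000, -1.5000000)
q + ½dt·q⊗(0,ω), renormalized = (-0.0240, -0.0040, 0.9993, -0.0300)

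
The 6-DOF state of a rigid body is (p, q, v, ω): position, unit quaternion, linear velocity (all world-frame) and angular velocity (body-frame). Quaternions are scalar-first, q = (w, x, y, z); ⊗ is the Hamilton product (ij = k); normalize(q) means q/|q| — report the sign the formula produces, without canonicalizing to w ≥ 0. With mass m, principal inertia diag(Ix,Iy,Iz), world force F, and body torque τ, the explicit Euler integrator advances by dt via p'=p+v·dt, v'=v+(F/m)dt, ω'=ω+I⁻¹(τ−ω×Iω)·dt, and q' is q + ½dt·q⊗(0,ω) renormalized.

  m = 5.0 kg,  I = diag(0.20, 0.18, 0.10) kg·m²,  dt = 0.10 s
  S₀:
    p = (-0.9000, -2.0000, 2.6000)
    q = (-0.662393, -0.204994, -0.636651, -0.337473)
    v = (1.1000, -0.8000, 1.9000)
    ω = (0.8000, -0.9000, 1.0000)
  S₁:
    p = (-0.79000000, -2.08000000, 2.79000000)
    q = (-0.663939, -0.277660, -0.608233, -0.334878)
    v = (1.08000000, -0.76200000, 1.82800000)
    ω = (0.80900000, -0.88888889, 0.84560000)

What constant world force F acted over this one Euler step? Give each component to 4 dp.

velocity change Δv = (-0.02000000, 0.03800000, -0.07200000)
m·(v₁−v₀)/dt = (-1.0000, 1.9000, -3.6000)

F = (-1.0000, 1.9000, -3.6000)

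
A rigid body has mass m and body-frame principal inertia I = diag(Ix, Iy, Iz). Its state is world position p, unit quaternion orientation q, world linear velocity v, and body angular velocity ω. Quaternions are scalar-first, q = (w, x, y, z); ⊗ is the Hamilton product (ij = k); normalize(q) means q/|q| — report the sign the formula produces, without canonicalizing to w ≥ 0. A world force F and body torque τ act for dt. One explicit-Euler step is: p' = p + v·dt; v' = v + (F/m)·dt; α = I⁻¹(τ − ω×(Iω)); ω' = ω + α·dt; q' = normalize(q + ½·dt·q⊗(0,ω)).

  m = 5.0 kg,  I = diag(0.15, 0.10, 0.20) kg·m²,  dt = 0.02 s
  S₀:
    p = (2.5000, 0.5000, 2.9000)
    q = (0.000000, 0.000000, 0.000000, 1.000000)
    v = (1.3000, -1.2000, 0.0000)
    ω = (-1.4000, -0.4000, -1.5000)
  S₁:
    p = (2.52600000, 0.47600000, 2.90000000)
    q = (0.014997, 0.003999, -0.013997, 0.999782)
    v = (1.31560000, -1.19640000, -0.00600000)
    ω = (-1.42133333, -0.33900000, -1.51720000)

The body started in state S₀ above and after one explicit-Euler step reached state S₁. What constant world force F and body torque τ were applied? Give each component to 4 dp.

velocity change Δv = (0.01560000, 0.00360000, -0.00600000)
F = m·Δv/dt = (3.9000, 0.9000, -1.5000)
Δω = ω₁−ω₀ = (-0.02133333, 0.06100000, -0.01720000)
I·α + gyro = (-0.1000, 0.2000, -0.2000)

F = (3.9000, 0.9000, -1.5000)
τ = (-0.1000, 0.2000, -0.2000)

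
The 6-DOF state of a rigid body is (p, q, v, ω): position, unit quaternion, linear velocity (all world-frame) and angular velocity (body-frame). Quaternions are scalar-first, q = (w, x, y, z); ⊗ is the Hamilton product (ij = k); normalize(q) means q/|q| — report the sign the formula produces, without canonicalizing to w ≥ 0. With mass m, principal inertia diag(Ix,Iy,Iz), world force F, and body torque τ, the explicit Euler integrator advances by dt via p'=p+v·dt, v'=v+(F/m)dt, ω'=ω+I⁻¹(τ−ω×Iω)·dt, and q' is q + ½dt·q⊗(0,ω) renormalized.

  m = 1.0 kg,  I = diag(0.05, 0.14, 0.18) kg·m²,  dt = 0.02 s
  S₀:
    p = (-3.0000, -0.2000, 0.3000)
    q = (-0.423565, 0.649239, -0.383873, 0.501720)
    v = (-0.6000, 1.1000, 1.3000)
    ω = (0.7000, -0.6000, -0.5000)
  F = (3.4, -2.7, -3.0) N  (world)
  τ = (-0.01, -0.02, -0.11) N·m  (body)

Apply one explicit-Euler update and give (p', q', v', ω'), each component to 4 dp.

p' = (-3.0120, -0.1780, 0.3260)
q' = (-0.4279, 0.6512, -0.3746, 0.5026)
v' = (-0.5320, 1.0460, 1.2400)
ω' = (0.6912, -0.6094, -0.5080)

a = F/m = (3.4000, -2.7000, -3.0000)
p' = p + v·dt = (-3.0120, -0.1780, 0.3260)
new velocity v' = (-0.5320, 1.0460, 1.2400)
ω×(Iω) gyroscopic = (0.0120, 0.0455, -0.0378)
α = I⁻¹(τ − ω×Iω) = (-0.4400, -0.4679, -0.4011)
new body rate ω' = (0.6912, -0.6094, -0.5080)
q⊗(0,ω) = (-0.4339311, 0.1964730, 0.9299625, 0.0909502)
q' = normalize(q + ½dt·q⊗(0,ω)) = (-0.4279, 0.6512, -0.3746, 0.5026)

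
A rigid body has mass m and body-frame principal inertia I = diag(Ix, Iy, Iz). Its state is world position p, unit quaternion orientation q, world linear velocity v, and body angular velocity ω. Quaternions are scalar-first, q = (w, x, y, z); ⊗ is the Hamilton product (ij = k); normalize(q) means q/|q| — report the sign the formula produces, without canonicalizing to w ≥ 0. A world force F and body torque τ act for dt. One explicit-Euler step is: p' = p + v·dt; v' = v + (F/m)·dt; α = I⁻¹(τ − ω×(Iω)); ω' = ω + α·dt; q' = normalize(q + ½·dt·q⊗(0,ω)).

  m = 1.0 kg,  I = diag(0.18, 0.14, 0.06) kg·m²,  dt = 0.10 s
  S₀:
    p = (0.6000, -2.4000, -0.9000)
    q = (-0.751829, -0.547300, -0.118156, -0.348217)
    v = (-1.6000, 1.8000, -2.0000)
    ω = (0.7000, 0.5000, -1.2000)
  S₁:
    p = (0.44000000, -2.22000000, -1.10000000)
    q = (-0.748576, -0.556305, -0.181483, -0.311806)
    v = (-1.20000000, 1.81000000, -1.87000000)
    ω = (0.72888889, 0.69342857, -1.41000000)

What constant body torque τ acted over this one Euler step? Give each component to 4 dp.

τ = (0.1000, 0.1700, -0.1400)

Δω = ω₁−ω₀ = (0.02888889, 0.19342857, -0.21000000)
ω₀×(Iω₀) = (0.0480, -0.1008, -0.0140)
applied torque τ = (0.1000, 0.1700, -0.1400)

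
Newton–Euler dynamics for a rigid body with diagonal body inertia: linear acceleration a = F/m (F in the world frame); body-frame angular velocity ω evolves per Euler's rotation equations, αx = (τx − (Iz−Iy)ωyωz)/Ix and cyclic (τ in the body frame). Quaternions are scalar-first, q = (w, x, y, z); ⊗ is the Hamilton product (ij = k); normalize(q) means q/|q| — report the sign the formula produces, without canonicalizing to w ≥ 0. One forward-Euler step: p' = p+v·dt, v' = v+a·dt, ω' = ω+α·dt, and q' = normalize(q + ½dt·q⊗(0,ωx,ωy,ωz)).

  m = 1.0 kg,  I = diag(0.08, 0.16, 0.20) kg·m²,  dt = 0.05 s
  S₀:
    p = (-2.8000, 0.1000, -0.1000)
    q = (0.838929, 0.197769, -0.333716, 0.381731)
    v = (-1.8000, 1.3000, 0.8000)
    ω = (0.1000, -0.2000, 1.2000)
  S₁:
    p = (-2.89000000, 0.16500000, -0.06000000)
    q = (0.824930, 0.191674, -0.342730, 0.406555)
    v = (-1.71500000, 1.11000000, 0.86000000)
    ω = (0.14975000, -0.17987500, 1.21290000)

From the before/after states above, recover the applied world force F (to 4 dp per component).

Δv = v₁−v₀ = (0.08500000, -0.19000000, 0.06000000)
F = m·Δv/dt = (1.7000, -3.8000, 1.2000)

F = (1.7000, -3.8000, 1.2000)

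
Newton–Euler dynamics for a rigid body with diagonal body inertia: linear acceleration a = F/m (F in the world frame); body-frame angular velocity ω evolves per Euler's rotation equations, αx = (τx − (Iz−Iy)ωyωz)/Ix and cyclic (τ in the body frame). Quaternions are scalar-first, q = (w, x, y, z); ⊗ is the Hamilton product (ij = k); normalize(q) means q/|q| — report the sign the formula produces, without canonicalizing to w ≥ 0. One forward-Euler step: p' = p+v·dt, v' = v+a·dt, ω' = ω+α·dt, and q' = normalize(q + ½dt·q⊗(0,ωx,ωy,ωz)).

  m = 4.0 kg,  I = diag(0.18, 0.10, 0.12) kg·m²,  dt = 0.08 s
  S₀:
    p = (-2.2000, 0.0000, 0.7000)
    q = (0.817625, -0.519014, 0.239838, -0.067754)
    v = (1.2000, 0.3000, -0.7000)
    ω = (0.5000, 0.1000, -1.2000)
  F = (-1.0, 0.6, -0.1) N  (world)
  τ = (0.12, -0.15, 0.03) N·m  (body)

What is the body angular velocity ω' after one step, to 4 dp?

ω' = (0.5544, 0.0088, -1.1773)

ω×(Iω) gyroscopic = (-0.0024, -0.0360, -0.0040)
(τ − ω×Iω)/I = (0.6800, -1.1400, 0.2833)
new body rate ω' = (0.5544, 0.0088, -1.1773)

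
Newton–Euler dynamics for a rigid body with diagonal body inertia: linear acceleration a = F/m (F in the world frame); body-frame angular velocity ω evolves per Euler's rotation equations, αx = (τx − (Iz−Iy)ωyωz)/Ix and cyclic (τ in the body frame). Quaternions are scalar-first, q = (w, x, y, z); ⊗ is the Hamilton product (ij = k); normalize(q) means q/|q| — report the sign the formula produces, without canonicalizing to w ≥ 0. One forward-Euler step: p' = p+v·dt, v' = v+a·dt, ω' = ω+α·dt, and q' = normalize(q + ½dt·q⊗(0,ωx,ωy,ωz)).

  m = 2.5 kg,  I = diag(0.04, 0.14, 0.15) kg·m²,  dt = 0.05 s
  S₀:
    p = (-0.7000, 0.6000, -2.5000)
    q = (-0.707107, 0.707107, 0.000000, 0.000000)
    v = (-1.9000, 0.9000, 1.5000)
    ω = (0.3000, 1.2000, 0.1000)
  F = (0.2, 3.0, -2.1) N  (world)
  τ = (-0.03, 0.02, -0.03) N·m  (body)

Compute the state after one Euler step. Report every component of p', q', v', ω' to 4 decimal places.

a = F/m = (0.0800, 1.2000, -0.8400)
p + v·dt = (-0.7950, 0.6450, -2.4250)
new velocity v' = (-1.8960, 0.9600, 1.4580)
precession coupling ω×(Iω) = (0.0012, -0.0033, 0.0360)
(τ − ω×Iω)/I = (-0.7800, 0.1664, -0.4400)
ω + α·dt = (0.2610, 1.2083, 0.0780)
Hamilton product q⊗(0,ω) = (-0.2121321, -0.2121321, -0.9192391, 0.7778177)
updated quaternion q' = (-0.7121, 0.7015, -0.0230, 0.0194)

p' = (-0.7950, 0.6450, -2.4250)
q' = (-0.7121, 0.7015, -0.0230, 0.0194)
v' = (-1.8960, 0.9600, 1.4580)
ω' = (0.2610, 1.2083, 0.0780)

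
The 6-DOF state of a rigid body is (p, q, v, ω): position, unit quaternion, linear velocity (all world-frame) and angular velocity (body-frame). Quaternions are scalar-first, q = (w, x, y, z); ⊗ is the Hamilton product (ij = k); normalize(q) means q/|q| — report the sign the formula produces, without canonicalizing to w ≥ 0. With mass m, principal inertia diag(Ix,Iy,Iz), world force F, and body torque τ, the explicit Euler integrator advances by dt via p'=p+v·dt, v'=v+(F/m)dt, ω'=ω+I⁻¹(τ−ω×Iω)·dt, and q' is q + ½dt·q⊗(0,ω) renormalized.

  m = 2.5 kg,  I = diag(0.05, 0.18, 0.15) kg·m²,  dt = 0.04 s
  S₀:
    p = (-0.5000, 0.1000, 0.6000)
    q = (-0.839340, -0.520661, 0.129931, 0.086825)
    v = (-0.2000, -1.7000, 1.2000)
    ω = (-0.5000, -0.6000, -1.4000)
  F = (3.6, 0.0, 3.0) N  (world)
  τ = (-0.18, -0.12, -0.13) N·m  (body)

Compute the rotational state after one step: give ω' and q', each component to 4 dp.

ω' = (-0.6238, -0.6111, -1.4451)
q' = (-0.8401, -0.5146, 0.1245, 0.1178)

precession coupling ω×(Iω) = (-0.0252, -0.0700, 0.0390)
(τ − ω×Iω)/I = (-3.0960, -0.2778, -1.1267)
new body rate ω' = (-0.6238, -0.6111, -1.4451)
2q̇ = q⊗(0,ω) = (-0.0608169, 0.2898616, -0.2687339, 1.5524381)
q' = normalize(q + ½dt·q⊗(0,ω)) = (-0.8401, -0.5146, 0.1245, 0.1178)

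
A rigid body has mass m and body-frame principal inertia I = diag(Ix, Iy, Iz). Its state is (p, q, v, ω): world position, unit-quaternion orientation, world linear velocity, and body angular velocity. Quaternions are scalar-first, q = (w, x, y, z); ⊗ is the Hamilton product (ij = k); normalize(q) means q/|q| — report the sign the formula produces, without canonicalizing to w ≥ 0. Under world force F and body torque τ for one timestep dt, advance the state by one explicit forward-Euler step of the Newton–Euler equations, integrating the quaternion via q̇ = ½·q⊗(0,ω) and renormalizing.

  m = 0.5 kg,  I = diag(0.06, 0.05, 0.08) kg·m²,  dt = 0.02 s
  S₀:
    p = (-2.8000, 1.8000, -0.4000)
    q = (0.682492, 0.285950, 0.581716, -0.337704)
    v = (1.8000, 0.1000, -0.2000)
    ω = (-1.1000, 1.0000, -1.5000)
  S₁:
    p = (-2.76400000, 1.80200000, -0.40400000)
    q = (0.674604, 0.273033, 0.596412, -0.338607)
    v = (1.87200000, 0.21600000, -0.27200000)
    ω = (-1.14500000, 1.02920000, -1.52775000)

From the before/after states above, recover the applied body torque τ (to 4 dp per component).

Δω = ω₁−ω₀ = (-0.04500000, 0.02920000, -0.02775000)
precession coupling = (-0.0450, -0.0330, 0.0110)
I·α + gyro = (-0.1800, 0.0400, -0.1000)

τ = (-0.1800, 0.0400, -0.1000)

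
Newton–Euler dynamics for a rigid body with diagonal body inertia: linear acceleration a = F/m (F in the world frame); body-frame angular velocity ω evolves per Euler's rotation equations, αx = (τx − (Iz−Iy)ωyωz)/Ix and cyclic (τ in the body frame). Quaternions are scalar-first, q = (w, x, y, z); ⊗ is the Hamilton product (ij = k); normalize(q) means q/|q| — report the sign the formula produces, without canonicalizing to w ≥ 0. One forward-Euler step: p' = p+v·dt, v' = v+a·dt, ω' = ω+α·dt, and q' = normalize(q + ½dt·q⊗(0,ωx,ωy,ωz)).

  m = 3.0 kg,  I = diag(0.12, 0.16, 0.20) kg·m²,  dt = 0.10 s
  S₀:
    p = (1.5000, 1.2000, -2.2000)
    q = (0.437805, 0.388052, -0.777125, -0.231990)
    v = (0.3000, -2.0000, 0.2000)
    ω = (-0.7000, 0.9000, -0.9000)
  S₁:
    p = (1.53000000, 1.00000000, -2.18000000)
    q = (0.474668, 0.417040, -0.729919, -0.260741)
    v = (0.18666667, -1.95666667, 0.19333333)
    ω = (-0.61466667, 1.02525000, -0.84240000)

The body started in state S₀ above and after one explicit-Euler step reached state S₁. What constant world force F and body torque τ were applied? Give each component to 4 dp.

F = (-3.4000, 1.3000, -0.2000)
τ = (0.0700, 0.1500, 0.0900)

Δv = v₁−v₀ = (-0.11333333, 0.04333333, -0.00666667)
F = m·Δv/dt = (-3.4000, 1.3000, -0.2000)
ω₁ − ω₀ = (0.08533333, 0.12525000, 0.05760000)
applied torque τ = (0.0700, 0.1500, 0.0900)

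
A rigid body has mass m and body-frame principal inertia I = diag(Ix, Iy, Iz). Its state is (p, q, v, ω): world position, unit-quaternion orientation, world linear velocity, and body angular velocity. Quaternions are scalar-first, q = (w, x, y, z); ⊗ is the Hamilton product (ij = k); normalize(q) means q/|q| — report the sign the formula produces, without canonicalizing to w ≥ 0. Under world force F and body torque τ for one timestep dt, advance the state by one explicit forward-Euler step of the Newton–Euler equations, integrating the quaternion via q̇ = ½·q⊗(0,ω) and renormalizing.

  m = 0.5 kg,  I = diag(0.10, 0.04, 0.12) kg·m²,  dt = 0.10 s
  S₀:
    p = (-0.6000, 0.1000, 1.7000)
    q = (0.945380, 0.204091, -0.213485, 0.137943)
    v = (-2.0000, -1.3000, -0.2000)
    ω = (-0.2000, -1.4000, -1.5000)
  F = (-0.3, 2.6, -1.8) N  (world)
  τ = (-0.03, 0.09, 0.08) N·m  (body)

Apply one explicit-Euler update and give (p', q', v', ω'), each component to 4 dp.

(τ − ω×Iω)/I = (-1.9800, 2.4000, 0.8067)
ω + α·dt = (-0.3980, -1.1600, -1.4193)
Hamilton product q⊗(0,ω) = (-0.0511463, 0.3242717, -1.0449841, -1.7464944)
updated quaternion q' = (0.9379, 0.2191, -0.2643, 0.0504)
linear accel F/m = (-0.6000, 5.2000, -3.6000)
p + v·dt = (-0.8000, -0.0300, 1.6800)
v' = v + a·dt = (-2.0600, -0.7800, -0.5600)

p' = (-0.8000, -0.0300, 1.6800)
q' = (0.9379, 0.2191, -0.2643, 0.0504)
v' = (-2.0600, -0.7800, -0.5600)
ω' = (-0.3980, -1.1600, -1.4193)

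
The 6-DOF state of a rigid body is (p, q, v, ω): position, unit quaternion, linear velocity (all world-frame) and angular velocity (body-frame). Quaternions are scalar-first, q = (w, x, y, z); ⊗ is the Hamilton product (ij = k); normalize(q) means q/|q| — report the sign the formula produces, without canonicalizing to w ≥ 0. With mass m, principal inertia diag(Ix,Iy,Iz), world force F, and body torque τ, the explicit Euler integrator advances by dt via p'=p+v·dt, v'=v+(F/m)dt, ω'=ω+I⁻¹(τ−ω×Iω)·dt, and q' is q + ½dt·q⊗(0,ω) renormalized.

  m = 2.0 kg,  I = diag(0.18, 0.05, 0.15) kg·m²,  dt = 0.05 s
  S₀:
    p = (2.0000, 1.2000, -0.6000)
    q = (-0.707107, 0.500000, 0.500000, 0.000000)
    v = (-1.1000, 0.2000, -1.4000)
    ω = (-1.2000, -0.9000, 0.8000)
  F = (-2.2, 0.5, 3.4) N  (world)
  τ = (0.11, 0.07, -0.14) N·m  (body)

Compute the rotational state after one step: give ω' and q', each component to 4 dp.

α = I⁻¹(τ − ω×Iω) = (1.0111, 1.9760, 0.0027)
ω' = ω + α·dt = (-1.1494, -0.8012, 0.8001)
2q̇ = q⊗(0,ω) = (1.0500000, 1.2485284, 0.2363963, -0.4156856)
updated quaternion q' = (-0.6802, 0.5307, 0.5055, -0.0104)

ω' = (-1.1494, -0.8012, 0.8001)
q' = (-0.6802, 0.5307, 0.5055, -0.0104)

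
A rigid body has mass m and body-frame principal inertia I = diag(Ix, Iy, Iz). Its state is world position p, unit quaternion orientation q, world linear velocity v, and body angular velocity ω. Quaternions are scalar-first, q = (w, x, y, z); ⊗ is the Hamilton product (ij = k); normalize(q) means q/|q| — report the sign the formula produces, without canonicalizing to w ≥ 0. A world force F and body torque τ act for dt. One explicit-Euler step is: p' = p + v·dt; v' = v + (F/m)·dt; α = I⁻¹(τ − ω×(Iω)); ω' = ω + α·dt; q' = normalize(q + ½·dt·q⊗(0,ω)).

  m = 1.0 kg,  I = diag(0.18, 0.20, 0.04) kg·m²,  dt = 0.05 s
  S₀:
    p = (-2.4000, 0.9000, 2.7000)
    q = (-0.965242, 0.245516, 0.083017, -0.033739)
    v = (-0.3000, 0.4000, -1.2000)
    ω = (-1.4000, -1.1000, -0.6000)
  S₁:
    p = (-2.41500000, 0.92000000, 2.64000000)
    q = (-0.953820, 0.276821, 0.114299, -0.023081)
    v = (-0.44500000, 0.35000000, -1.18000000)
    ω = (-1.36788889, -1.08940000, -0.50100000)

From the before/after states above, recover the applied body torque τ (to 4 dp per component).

τ = (0.0100, 0.1600, 0.1100)

ω₁ − ω₀ = (0.03211111, 0.01060000, 0.09900000)
precession coupling = (-0.1056, 0.1176, 0.0308)
applied torque τ = (0.0100, 0.1600, 0.1100)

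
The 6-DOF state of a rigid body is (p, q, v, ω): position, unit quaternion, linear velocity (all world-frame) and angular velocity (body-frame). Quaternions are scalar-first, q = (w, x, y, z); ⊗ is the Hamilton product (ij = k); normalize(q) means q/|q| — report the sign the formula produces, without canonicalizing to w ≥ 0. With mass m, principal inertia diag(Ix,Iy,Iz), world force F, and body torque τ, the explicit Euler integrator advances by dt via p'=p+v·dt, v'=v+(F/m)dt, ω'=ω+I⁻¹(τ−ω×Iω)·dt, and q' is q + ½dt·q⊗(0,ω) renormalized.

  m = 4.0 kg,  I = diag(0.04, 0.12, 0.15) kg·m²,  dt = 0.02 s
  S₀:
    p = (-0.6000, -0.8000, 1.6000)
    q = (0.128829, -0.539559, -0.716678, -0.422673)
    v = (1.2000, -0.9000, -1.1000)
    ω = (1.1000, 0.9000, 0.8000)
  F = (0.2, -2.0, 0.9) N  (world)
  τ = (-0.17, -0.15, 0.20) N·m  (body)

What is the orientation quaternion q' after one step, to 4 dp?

2q̇ = q⊗(0,ω) = (1.5766635, -0.0512248, 0.0826530, 0.4058059)
q + ½dt·q⊗(0,ω), renormalized = (0.1446, -0.5400, -0.7158, -0.4186)

q' = (0.1446, -0.5400, -0.7158, -0.4186)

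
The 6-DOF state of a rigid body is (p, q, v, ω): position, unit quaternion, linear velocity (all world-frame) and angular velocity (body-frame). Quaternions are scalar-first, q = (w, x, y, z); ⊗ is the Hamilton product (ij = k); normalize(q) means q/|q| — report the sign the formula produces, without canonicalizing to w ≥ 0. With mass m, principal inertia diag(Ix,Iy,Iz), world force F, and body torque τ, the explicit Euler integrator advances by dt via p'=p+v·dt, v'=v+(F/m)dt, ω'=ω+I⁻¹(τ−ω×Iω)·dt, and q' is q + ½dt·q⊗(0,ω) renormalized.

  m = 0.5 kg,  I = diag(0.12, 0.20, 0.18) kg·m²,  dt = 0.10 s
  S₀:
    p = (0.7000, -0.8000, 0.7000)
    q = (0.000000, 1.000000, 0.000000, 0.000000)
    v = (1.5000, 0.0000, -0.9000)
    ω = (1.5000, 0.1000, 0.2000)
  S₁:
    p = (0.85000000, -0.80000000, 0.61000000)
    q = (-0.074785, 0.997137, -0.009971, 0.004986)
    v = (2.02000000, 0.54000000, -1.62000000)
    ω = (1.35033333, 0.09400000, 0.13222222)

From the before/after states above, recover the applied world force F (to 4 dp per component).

velocity change Δv = (0.52000000, 0.54000000, -0.72000000)
applied force F = (2.6000, 2.7000, -3.6000)

F = (2.6000, 2.7000, -3.6000)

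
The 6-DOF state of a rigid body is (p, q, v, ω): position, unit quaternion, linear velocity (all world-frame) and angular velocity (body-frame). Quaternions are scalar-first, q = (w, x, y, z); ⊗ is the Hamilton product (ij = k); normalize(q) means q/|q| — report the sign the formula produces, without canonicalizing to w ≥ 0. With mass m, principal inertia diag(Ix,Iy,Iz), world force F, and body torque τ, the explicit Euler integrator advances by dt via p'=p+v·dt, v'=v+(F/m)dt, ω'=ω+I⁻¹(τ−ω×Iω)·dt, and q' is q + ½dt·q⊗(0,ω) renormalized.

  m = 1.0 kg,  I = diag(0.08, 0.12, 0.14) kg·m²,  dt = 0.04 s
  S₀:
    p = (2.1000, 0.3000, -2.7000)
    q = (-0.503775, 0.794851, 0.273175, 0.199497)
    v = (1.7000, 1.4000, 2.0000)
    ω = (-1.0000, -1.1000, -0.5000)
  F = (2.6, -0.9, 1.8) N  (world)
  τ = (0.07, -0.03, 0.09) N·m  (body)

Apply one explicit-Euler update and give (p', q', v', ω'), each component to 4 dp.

gyro term ω×Iω = (0.0110, -0.0300, 0.0440)
(τ − ω×Iω)/I = (0.7375, 0.0000, 0.3286)
ω + α·dt = (-0.9705, -1.1000, -0.4869)
Hamilton product q⊗(0,ω) = (1.1950920, 0.5866342, 0.7520810, -0.3492736)
updated quaternion q' = (-0.4796, 0.8062, 0.2881, 0.1924)
p + v·dt = (2.1680, 0.3560, -2.6200)
v' = v + a·dt = (1.8040, 1.3640, 2.0720)

p' = (2.1680, 0.3560, -2.6200)
q' = (-0.4796, 0.8062, 0.2881, 0.1924)
v' = (1.8040, 1.3640, 2.0720)
ω' = (-0.9705, -1.1000, -0.4869)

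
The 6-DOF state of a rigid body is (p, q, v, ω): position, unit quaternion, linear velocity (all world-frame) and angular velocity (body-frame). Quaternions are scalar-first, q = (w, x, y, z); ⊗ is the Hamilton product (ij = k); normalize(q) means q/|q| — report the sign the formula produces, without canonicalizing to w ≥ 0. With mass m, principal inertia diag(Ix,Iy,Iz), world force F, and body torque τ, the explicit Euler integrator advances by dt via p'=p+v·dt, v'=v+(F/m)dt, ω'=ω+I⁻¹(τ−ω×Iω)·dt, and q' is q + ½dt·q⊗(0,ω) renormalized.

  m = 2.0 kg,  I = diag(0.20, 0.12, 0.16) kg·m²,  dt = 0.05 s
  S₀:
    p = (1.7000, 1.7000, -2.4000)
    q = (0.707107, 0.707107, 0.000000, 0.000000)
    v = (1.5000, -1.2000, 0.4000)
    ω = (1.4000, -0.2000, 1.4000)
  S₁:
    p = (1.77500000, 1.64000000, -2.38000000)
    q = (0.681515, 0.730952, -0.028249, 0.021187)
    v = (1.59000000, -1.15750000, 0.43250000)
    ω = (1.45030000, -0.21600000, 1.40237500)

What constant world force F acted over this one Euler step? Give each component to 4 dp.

Δv = v₁−v₀ = (0.09000000, 0.04250000, 0.03250000)
m·(v₁−v₀)/dt = (3.6000, 1.7000, 1.3000)

F = (3.6000, 1.7000, 1.3000)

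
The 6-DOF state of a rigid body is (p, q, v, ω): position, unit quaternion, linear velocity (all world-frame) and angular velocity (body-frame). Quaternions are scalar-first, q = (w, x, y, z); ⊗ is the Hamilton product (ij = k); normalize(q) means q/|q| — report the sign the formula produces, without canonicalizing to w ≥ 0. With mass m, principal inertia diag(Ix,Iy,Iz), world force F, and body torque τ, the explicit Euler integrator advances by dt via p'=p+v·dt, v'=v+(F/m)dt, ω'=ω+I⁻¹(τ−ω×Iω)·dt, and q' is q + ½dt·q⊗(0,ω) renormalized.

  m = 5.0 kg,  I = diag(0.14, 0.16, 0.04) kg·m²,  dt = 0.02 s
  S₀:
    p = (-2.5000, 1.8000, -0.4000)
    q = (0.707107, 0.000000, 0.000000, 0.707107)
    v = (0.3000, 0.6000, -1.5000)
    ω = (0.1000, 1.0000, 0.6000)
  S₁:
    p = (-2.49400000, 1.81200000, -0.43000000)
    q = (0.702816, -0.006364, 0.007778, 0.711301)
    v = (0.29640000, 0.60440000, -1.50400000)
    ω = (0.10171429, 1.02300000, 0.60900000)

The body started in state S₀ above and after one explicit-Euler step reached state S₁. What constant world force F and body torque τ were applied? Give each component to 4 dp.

velocity change Δv = (-0.00360000, 0.00440000, -0.00400000)
applied force F = (-0.9000, 1.1000, -1.0000)
Δω = ω₁−ω₀ = (0.00171429, 0.02300000, 0.00900000)
applied torque τ = (-0.0600, 0.1900, 0.0200)

F = (-0.9000, 1.1000, -1.0000)
τ = (-0.0600, 0.1900, 0.0200)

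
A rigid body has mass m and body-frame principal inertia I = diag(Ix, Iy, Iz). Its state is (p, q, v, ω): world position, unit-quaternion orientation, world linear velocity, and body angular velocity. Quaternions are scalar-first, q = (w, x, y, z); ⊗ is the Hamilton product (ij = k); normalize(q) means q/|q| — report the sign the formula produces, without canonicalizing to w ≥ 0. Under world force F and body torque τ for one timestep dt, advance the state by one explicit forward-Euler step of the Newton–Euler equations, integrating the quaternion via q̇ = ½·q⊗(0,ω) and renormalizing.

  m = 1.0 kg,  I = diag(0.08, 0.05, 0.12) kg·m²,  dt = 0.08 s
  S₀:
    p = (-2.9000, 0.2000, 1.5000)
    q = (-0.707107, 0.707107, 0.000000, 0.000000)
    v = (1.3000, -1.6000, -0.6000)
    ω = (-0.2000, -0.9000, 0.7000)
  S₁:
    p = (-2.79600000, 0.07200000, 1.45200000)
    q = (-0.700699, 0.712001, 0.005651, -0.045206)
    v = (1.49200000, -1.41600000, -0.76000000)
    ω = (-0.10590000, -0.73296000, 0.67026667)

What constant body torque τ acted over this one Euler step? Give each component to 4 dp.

τ = (0.0500, 0.1100, -0.0500)

rate change Δω = (0.09410000, 0.16704000, -0.02973333)
gyro term ω₀×Iω₀ = (-0.0441, 0.0056, -0.0054)
applied torque τ = (0.0500, 0.1100, -0.0500)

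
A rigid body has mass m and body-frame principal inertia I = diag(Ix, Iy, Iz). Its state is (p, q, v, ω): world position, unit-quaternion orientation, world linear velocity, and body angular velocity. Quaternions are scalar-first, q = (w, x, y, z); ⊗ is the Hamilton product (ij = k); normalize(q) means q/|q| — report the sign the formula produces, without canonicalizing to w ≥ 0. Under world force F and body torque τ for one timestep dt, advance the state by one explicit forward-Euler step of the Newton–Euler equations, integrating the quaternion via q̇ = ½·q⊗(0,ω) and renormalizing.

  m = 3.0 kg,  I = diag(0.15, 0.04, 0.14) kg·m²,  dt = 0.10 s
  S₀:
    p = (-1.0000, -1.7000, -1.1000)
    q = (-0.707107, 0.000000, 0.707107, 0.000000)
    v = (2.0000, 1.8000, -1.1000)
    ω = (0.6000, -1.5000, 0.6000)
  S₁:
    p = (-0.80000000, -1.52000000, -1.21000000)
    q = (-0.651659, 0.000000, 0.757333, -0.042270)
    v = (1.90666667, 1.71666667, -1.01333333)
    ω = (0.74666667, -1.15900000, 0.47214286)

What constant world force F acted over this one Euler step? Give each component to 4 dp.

F = (-2.8000, -2.5000, 2.6000)

v₁ − v₀ = (-0.09333333, -0.08333333, 0.08666667)
applied force F = (-2.8000, -2.5000, 2.6000)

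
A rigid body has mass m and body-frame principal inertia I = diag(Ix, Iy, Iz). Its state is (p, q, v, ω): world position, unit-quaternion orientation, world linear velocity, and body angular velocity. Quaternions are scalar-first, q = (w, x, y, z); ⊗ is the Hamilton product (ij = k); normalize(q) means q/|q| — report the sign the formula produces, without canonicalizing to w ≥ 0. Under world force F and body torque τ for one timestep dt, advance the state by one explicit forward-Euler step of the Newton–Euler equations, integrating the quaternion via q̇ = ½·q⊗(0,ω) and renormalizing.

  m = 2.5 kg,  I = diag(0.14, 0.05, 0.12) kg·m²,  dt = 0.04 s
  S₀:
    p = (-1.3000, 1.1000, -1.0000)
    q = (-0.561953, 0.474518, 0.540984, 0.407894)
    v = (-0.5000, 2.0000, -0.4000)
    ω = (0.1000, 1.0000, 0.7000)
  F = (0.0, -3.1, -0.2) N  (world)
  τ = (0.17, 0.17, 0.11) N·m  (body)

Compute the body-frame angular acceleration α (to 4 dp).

precession coupling ω×(Iω) = (0.0490, 0.0014, -0.0090)
angular accel α = (0.8643, 3.3720, 0.9917)

α = (0.8643, 3.3720, 0.9917)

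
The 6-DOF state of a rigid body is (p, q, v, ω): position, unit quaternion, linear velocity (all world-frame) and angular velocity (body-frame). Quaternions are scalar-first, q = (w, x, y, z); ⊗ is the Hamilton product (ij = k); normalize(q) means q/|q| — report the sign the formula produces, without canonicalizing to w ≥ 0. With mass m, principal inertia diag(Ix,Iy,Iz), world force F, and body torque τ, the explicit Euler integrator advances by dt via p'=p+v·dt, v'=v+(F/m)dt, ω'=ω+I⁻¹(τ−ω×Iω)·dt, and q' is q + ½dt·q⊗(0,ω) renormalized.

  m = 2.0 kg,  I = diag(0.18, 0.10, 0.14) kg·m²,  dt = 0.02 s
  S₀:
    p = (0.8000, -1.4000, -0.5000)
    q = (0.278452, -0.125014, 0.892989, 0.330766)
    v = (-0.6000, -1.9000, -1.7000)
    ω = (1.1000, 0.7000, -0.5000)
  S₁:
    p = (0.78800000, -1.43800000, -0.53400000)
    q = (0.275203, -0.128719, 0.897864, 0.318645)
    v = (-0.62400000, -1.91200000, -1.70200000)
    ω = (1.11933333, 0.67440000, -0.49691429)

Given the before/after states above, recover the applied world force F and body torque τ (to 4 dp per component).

velocity change Δv = (-0.02400000, -0.01200000, -0.00200000)
m·(v₁−v₀)/dt = (-2.4000, -1.2000, -0.2000)
Δω = ω₁−ω₀ = (0.01933333, -0.02560000, 0.00308571)
I·α + gyro = (0.1600, -0.1500, -0.0400)

F = (-2.4000, -1.2000, -0.2000)
τ = (0.1600, -0.1500, -0.0400)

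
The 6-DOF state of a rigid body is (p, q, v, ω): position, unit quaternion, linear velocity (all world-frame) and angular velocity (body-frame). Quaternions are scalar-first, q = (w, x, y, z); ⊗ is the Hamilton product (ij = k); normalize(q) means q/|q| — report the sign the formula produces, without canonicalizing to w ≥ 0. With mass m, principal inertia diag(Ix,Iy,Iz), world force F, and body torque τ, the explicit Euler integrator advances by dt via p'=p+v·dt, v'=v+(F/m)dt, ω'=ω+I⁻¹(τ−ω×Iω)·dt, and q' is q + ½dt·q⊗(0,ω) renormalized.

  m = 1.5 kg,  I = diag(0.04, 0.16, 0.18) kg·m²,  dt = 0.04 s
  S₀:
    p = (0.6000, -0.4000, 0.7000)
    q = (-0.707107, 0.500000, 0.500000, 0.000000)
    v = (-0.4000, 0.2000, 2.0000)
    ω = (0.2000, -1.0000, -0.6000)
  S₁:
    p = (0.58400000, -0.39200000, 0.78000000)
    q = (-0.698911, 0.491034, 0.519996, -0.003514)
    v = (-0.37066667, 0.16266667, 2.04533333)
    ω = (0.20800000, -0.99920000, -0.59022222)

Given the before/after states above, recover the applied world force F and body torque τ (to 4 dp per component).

velocity change Δv = (0.02933333, -0.03733333, 0.04533333)
applied force F = (1.1000, -1.4000, 1.7000)
ω₁ − ω₀ = (0.00800000, 0.00080000, 0.00977778)
gyro term ω₀×Iω₀ = (0.0120, 0.0168, -0.0240)
applied torque τ = (0.0200, 0.0200, 0.0200)

F = (1.1000, -1.4000, 1.7000)
τ = (0.0200, 0.0200, 0.0200)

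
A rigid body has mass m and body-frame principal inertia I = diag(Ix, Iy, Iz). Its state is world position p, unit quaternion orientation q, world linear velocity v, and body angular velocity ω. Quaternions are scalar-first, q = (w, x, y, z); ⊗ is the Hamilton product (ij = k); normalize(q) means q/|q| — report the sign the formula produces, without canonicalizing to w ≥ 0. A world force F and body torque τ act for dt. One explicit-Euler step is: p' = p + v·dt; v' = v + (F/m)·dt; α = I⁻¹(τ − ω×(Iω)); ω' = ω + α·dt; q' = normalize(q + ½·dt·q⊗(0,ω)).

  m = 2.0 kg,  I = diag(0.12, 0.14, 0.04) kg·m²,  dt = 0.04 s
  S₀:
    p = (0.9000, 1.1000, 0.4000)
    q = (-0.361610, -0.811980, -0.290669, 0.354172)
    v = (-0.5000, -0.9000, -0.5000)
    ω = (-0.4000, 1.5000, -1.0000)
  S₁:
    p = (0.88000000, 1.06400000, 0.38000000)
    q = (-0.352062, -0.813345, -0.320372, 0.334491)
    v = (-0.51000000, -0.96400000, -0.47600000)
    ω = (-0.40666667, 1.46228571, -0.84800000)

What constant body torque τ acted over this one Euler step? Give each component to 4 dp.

rate change Δω = (-0.00666667, -0.03771429, 0.15200000)
gyro term ω₀×Iω₀ = (0.1500, 0.0320, -0.0120)
applied torque τ = (0.1300, -0.1000, 0.1400)

τ = (0.1300, -0.1000, 0.1400)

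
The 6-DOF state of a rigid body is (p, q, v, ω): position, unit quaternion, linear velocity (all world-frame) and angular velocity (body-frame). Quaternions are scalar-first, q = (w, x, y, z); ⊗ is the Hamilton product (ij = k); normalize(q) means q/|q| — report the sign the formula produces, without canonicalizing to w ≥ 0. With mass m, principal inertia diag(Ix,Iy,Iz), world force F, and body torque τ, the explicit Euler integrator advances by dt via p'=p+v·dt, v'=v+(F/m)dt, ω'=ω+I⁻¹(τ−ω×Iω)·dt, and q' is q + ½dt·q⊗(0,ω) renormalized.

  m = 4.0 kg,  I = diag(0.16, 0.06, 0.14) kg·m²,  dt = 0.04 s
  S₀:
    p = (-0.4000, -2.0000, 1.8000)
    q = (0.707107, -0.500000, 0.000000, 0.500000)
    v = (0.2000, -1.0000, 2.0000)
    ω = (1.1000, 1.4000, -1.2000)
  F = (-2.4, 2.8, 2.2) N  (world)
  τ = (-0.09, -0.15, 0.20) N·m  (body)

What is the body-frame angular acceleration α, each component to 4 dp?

precession coupling ω×(Iω) = (-0.1344, -0.0264, -0.1540)
α = I⁻¹(τ − ω×Iω) = (0.2775, -2.0600, 2.5286)

α = (0.2775, -2.0600, 2.5286)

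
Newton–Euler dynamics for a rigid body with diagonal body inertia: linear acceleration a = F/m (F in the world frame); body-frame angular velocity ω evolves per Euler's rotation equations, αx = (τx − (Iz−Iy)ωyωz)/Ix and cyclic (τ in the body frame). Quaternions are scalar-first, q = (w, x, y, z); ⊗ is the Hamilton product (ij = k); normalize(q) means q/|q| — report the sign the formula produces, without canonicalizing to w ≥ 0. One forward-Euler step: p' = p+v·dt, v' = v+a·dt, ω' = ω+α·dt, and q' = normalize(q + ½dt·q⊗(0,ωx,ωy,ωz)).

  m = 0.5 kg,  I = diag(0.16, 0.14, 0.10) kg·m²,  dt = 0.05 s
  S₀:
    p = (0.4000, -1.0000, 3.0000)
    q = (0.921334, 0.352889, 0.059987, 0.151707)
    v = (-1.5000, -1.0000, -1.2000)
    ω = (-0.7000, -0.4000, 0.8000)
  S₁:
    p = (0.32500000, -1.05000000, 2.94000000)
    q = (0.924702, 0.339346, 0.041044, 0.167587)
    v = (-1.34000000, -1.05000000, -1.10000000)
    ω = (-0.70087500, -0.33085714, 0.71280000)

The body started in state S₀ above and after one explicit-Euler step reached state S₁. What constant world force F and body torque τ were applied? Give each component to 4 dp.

F = (1.6000, -0.5000, 1.0000)
τ = (0.0100, 0.1600, -0.1800)

velocity change Δv = (0.16000000, -0.05000000, 0.10000000)
m·(v₁−v₀)/dt = (1.6000, -0.5000, 1.0000)
rate change Δω = (-0.00087500, 0.06914286, -0.08720000)
I·α + gyro = (0.0100, 0.1600, -0.1800)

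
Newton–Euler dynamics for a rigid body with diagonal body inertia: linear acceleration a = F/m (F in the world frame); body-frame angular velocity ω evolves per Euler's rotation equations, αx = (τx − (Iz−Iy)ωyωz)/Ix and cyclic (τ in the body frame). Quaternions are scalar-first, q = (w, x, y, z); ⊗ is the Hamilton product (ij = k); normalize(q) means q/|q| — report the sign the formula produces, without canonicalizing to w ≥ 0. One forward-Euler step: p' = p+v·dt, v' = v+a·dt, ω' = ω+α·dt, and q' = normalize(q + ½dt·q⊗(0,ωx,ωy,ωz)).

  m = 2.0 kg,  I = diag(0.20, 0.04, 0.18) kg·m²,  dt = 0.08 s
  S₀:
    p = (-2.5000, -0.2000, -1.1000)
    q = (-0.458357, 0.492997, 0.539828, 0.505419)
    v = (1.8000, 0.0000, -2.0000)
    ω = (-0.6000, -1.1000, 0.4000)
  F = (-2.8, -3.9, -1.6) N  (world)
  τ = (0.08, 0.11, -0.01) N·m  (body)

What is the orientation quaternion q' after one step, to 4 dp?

q' = (-0.4303, 0.5341, 0.5392, 0.4887)

Hamilton product q⊗(0,ω) = (0.6874414, 1.0469063, 0.0037425, -0.4017427)
q + ½dt·q⊗(0,ω), renormalized = (-0.4303, 0.5341, 0.5392, 0.4887)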